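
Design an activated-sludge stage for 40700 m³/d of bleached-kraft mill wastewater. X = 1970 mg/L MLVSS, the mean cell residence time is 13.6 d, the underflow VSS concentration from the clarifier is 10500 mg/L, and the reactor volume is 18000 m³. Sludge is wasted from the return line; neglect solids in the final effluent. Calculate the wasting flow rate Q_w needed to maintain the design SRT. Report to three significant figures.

Q_w ≈ 248 m³/d

θ_c = V·X/(Q_w·X_r) when wasting from the recycle, so Q_w = V·X/(θ_c·X_r) = 18000 × 1970 / (13.6 × 10500) = 248.3 m³/d.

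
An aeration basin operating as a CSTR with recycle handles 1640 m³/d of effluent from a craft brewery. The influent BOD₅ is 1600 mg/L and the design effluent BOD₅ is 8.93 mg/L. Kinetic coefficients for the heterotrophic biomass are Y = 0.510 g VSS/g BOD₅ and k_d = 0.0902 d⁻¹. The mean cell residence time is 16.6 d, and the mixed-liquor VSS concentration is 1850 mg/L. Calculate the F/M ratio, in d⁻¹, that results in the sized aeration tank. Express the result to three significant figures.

Steady-state biomass mass balance: V·X·(1 + k_d·θ_c) = Y·Q·(S₀ − S)·θ_c, so V = 0.510 × 1640 × (1600 − 8.93) × 16.6 / [1850 × (1 + 0.0902 × 16.6)] = 2.21×10^7 / 4620 = 4782 m³.
F/M = applied load / biomass = Q·S₀/(V·X) = 1640 × 1600 / (4782 × 1850) = 0.2966 d⁻¹.

F/M ≈ 0.297 d⁻¹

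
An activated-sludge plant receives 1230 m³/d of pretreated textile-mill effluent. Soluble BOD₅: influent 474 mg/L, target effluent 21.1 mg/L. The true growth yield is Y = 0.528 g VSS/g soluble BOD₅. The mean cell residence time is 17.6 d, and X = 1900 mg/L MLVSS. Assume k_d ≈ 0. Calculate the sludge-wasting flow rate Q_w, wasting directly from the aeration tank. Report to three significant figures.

Q_w ≈ 155 m³/d

With k_d = 0 the design equation reduces to V = Y Q (S₀−S) θ_c / X = 0.528 × 1230 × (474 − 21.1) × 17.6 / 1900 = 2725 m³.
With mixed-liquor wasting, θ_c = V/Q_w, so Q_w = V/θ_c = 2725/17.6 = 154.8 m³/d.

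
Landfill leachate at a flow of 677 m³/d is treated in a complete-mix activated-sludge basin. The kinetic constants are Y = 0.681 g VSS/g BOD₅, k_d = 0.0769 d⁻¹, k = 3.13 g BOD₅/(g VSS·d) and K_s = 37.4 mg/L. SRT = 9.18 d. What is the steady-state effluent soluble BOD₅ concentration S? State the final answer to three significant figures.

Effluent substrate depends only on kinetics and SRT: S = K_s(1 + k_d θ_c) / [θ_c(Yk − k_d) − 1] = 37.4 × (1 + 0.0769 × 9.18) / [9.18 × (0.681 × 3.13 − 0.0769) − 1] = 63.80 / 17.86 = 3.572 mg/L.

S ≈ 3.57 mg/L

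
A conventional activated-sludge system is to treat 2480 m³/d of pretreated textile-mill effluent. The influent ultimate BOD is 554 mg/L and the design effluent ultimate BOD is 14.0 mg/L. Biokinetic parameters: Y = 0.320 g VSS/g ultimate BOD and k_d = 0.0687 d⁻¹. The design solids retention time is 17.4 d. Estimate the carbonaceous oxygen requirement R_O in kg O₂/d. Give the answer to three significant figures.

R_O ≈ 1060 kg O₂/d

The observed yield is Y_obs = Y/(1 + k_d·θ_c) = 0.320 / (1 + 0.0687 × 17.4) = 0.320 / 2.195 = 0.1458 g VSS per g ultimate BOD removed.
Substrate removed = Q·(S₀ − S) = 2480 m³/d × (554 − 14.0) g/m³ = 1.34×10^6 g/d = 1339 kg/d.
Net sludge production P_X = 0.1458 × 1339 = 195.2 kg VSS/d.
R_O = Q·(S₀ − S) − 1.42·P_X = 1339 − 1.42 × 195.2 = 1062 kg O₂/d.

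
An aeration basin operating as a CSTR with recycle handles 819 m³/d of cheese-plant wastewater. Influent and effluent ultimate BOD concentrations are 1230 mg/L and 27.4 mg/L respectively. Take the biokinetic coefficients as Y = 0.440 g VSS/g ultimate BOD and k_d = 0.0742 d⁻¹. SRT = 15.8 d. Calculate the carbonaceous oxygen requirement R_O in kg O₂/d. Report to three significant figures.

R_O ≈ 702 kg O₂/d

Correct the yield for decay: Y_obs = Y/(1 + k_d θ_c) = 0.440 / (1 + 0.0742 × 15.8) = 0.440 / 2.172 = 0.2025.
ΔS = 1230 − 27.4 = 1203 mg/L, so the substrate removal rate is 819 × 1203/1000 = 984.9 kg ultimate BOD/d.
Net sludge production P_X = 0.2025 × 984.9 = 199.5 kg VSS/d.
Carbonaceous O₂ demand = substrate oxidised − cell-mass equivalent = 984.9 − 1.42 × 199.5 = 701.7 kg O₂/d.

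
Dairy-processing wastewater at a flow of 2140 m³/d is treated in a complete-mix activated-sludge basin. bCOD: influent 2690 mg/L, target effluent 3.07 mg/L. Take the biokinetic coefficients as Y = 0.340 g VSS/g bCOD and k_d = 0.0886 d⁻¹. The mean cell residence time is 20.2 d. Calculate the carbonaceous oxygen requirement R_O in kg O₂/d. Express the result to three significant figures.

R_O ≈ 4750 kg O₂/d

Observed yield with endogenous decay: Y_obs = Y / (1 + k_d·θ_c) = 0.340 / (1 + 0.0886 × 20.2) = 0.340 / 2.790 = 0.1219 g VSS/g bCOD.
ΔS = 2690 − 3.07 = 2687 mg/L, so the substrate removal rate is 2140 × 2687/1000 = 5750 kg bCOD/d.
Net sludge production P_X = 0.1219 × 5750 = 700.8 kg VSS/d.
Carbonaceous O₂ demand = substrate oxidised − cell-mass equivalent = 5750 − 1.42 × 700.8 = 4755 kg O₂/d.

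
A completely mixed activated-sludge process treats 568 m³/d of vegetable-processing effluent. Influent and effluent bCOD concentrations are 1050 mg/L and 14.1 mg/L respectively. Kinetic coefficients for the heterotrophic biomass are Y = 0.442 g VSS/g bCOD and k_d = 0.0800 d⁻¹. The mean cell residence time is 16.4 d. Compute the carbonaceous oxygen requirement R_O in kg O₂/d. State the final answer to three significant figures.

Correct the yield for decay: Y_obs = Y/(1 + k_d θ_c) = 0.442 / (1 + 0.0800 × 16.4) = 0.442 / 2.312 = 0.1912.
Q·(S₀ − S) = 568 × (1050 − 14.1) × 10⁻³ = 588.4 kg/d removed.
Biomass synthesised: P_X = Y_obs × 588.4 = 112.5 kg VSS/d.
R_O = Q·ΔS − 1.42 P_X = 588.4 − 159.7 = 428.7 kg O₂/d.

R_O ≈ 429 kg O₂/d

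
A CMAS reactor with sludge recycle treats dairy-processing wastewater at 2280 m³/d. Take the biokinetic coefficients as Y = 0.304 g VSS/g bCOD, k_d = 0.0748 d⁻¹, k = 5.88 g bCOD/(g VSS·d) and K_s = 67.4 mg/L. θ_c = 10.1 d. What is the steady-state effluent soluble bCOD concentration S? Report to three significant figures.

Effluent substrate depends only on kinetics and SRT: S = K_s(1 + k_d θ_c) / [θ_c(Yk − k_d) − 1] = 67.4 × (1 + 0.0748 × 10.1) / [10.1 × (0.304 × 5.88 − 0.0748) − 1] = 118.3 / 16.30 = 7.260 mg/L.

S ≈ 7.26 mg/L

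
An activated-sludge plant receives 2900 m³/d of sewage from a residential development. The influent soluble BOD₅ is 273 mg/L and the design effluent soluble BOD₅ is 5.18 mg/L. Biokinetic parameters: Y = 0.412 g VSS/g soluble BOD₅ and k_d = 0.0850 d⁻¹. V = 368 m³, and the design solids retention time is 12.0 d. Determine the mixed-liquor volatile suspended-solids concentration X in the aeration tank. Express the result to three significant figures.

X ≈ 5170 mg/L

Solving the biomass balance for X: X = Y Q (S₀−S) θ_c / [V (1+k_d θ_c)] = 0.412 × 2900 × (273 − 5.18) × 12.0 / [368 × (1 + 0.0850 × 12.0)] = 5166 mg/L.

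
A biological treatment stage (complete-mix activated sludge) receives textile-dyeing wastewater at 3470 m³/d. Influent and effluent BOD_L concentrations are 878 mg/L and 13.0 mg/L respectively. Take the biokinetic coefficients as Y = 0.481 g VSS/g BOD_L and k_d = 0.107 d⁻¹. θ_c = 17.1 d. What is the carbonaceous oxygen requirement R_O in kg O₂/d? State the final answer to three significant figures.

R_O ≈ 2280 kg O₂/d

Y_obs = Y / (1 + k_d θ_c) = 0.481 / (1 + 0.107 × 17.1) = 0.481 / 2.830 = 0.1700.
ΔS = 878 − 13.0 = 865.0 mg/L, so the substrate removal rate is 3470 × 865.0/1000 = 3002 kg BOD_L/d.
Biomass synthesised: P_X = Y_obs × 3002 = 510.2 kg VSS/d.
Carbonaceous O₂ demand = substrate oxidised − cell-mass equivalent = 3002 − 1.42 × 510.2 = 2277 kg O₂/d.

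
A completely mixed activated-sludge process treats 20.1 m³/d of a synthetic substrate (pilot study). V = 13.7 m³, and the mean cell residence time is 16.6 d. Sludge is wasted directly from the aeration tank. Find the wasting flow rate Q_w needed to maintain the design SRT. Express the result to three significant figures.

Wasting from the aeration tank: Q_w = V / θ_c = 13.70 / 16.6 = 0.8253 m³/d.

Q_w ≈ 0.825 m³/d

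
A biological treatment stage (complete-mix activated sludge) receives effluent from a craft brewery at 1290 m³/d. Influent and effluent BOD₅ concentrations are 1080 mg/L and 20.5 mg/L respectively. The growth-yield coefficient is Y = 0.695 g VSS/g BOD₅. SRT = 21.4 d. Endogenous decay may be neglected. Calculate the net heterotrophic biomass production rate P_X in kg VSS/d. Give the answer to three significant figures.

Since k_d ≈ 0, Y_obs = Y = 0.695 g VSS/g BOD₅.
Substrate removed = Q·(S₀ − S) = 1290 m³/d × (1080 − 20.5) g/m³ = 1.37×10^6 g/d = 1367 kg/d.
So the net sludge growth is P_X = 0.6950 × 1367 = 949.9 kg VSS/d.

P_X ≈ 950 kg VSS/d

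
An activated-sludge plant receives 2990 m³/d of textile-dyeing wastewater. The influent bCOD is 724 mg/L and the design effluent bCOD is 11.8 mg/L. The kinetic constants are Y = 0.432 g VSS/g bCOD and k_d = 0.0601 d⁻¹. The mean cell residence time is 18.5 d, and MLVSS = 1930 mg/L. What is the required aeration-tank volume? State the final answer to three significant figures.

Steady-state biomass mass balance: V·X·(1 + k_d·θ_c) = Y·Q·(S₀ − S)·θ_c, so V = 0.432 × 2990 × (724 − 11.8) × 18.5 / [1930 × (1 + 0.0601 × 18.5)] = 1.7×10^7 / 4076 = 4175 m³.

V ≈ 4180 m³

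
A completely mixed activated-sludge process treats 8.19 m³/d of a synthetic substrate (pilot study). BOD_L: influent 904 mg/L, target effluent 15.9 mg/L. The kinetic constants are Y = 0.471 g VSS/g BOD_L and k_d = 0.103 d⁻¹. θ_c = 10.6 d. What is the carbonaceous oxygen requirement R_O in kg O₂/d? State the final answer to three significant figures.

R_O ≈ 4.95 kg O₂/d

Correct the yield for decay: Y_obs = Y/(1 + k_d θ_c) = 0.471 / (1 + 0.103 × 10.6) = 0.471 / 2.092 = 0.2252.
Mass of BOD_L removed per day: Q(S₀ − S) = 8.19 × 888.1 g/m³ = 7.274 kg/d.
Net sludge production P_X = 0.2252 × 7.274 = 1.638 kg VSS/d.
R_O = Q·(S₀ − S) − 1.42·P_X = 7.274 − 1.42 × 1.638 = 4.948 kg O₂/d.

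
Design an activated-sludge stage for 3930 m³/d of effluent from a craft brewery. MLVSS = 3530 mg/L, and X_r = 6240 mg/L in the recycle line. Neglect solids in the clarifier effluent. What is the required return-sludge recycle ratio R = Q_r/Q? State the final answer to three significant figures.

R ≈ 1.30

R = Q_r/Q = X/(X_r − X) = 3530 / (6240 − 3530) = 1.303.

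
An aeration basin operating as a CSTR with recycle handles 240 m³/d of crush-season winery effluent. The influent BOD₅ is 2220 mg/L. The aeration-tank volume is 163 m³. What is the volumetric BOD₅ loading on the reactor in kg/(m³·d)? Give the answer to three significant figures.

L_v ≈ 3.27 kg BOD₅/(m³·d)

L_v = Q S₀ / V = 240 × 2220 × 10⁻³ / 163.0 = 3.269 kg/(m³·d).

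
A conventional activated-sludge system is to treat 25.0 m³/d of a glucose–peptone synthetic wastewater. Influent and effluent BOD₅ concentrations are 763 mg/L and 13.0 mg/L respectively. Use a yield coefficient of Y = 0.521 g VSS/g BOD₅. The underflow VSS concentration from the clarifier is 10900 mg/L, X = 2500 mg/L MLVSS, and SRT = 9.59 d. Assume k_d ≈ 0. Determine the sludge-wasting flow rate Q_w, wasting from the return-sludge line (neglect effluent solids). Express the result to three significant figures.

Q_w ≈ 0.896 m³/d

V·X = Y·Q·ΔS·θ_c gives V = 0.521 × 25.0 × (763 − 13.0) × 9.59 / 2500 = 37.47 m³.
θ_c = V·X/(Q_w·X_r) when wasting from the recycle, so Q_w = V·X/(θ_c·X_r) = 37.47 × 2500 / (9.59 × 10900) = 0.8962 m³/d.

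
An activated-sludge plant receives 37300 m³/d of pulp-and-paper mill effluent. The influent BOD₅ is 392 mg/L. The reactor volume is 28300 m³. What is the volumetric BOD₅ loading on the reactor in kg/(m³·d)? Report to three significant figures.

L_v ≈ 0.517 kg BOD₅/(m³·d)

Volumetric loading L_v = Q·S₀ / V = 37300 × 392 g/m³ / 28300 m³ = 516.7 g/(m³·d) = 0.5167 kg BOD₅/(m³·d).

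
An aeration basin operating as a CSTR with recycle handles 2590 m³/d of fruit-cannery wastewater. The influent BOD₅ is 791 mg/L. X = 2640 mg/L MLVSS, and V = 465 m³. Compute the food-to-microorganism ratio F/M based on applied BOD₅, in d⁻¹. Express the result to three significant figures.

F/M ≈ 1.67 d⁻¹

Food-to-microorganism ratio F/M = Q S₀ / (V X) = 2590 × 791 / (465.0 × 2640) = 1.669 d⁻¹.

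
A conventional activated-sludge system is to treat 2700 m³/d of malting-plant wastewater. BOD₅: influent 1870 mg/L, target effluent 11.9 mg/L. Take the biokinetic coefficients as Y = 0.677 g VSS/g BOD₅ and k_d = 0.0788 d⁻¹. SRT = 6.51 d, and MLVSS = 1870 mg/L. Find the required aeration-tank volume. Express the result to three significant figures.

Rearranging the biomass balance for a CMAS with decay, V = Y·Q·ΔS·θ_c / [X·(1+k_d θ_c)] = 0.677 × 2700 × (1870 − 11.9) × 6.51 / [1870 × (1 + 0.0788 × 6.51)] = 2.21×10^7 / 2829 = 7815 m³.

V ≈ 7810 m³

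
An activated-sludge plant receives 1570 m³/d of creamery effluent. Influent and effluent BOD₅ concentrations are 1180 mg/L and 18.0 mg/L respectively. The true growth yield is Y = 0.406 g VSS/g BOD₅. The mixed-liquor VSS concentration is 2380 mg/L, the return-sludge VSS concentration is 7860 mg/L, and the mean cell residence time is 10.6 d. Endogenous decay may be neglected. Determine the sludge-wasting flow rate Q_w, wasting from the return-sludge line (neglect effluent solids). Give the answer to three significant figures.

With k_d = 0 the design equation reduces to V = Y Q (S₀−S) θ_c / X = 0.406 × 1570 × (1180 − 18.0) × 10.6 / 2380 = 3299 m³.
Wasting from the return line (neglecting effluent solids): Q_w = V·X / (θ_c·X_r) = 3299 × 2380 / (10.6 × 7860) = 94.23 m³/d.

Q_w ≈ 94.2 m³/d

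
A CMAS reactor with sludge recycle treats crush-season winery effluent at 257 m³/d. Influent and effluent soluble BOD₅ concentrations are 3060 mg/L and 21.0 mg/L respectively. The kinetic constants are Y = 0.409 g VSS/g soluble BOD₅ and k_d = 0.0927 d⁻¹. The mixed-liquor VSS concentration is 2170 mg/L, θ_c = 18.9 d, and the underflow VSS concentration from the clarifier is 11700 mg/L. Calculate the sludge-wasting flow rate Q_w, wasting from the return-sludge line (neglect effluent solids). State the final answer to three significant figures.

From the SRT design equation V = Y Q (S₀−S) θ_c / [X (1 + k_d θ_c)] = 0.409 × 257 × (3060 − 21.0) × 18.9 / [2170 × (1 + 0.0927 × 18.9)] = 6.04×10^6 / 5972 = 1011 m³.
θ_c = V·X/(Q_w·X_r) when wasting from the recycle, so Q_w = V·X/(θ_c·X_r) = 1011 × 2170 / (18.9 × 11700) = 9.921 m³/d.

Q_w ≈ 9.92 m³/d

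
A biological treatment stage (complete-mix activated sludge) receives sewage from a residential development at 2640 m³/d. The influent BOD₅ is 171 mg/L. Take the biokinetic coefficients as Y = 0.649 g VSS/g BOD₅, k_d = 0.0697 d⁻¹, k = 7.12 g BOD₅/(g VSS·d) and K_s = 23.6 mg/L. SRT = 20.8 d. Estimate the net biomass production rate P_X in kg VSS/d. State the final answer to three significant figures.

For a completely mixed reactor with recycle the Lawrence–McCarty relation gives S = K_s·(1 + k_d·θ_c) / [θ_c·(Y·k − k_d) − 1] = 23.6 × (1 + 0.0697 × 20.8) / [20.8 × (0.649 × 7.12 − 0.0697) − 1] = 57.81 / 93.66 = 0.6172 mg/L.
Correct the yield for decay: Y_obs = Y/(1 + k_d θ_c) = 0.649 / (1 + 0.0697 × 20.8) = 0.649 / 2.450 = 0.2649.
Mass of BOD₅ removed per day: Q(S₀ − S) = 2640 × 170.4 g/m³ = 449.8 kg/d.
Biomass produced: P_X = Y_obs·Q·ΔS = 0.2649 × 449.8 ≈ 119.2 kg VSS/d.

P_X ≈ 119 kg VSS/d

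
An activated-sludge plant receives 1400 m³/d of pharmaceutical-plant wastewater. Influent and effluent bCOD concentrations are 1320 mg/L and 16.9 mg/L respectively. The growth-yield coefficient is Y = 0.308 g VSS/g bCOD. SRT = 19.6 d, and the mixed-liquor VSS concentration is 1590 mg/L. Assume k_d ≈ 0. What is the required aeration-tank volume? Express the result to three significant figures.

V ≈ 6930 m³

Biomass mass balance (decay neglected): V·X = Y·Q·(S₀ − S)·θ_c, so V = 0.308 × 1400 × (1320 − 16.9) × 19.6 / 1590 = 6927 m³.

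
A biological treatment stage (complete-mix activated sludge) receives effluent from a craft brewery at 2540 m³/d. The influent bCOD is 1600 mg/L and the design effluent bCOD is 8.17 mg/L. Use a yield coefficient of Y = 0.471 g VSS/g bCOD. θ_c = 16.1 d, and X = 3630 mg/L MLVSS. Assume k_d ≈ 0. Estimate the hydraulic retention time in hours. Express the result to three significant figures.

τ ≈ 79.8 h

V·X = Y·Q·ΔS·θ_c gives V = 0.471 × 2540 × (1600 − 8.17) × 16.1 / 3630 = 8446 m³.
Hydraulic retention time τ = V/Q = 8446 / 2540 = 3.325 d = 79.81 h.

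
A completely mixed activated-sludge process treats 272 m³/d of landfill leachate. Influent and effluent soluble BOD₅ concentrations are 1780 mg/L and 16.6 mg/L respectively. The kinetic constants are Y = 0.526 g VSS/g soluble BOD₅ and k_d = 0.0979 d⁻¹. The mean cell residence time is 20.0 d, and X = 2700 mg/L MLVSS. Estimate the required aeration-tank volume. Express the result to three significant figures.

Steady-state biomass mass balance: V·X·(1 + k_d·θ_c) = Y·Q·(S₀ − S)·θ_c, so V = 0.526 × 272 × (1780 − 16.6) × 20.0 / [2700 × (1 + 0.0979 × 20.0)] = 5.05×10^6 / 7987 = 631.8 m³.

V ≈ 632 m³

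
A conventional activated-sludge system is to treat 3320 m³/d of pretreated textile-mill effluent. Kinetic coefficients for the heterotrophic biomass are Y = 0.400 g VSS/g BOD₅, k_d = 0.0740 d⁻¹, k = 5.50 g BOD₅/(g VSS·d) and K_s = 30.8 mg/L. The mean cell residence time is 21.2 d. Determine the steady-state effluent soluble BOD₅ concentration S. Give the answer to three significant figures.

From the Monod/SRT balance for a CMAS, S = K_s·(1+k_d θ_c)/[θ_c·(Y k − k_d) − 1] = 30.8 × (1 + 0.0740 × 21.2) / [21.2 × (0.400 × 5.50 − 0.0740) − 1] = 79.12 / 44.07 = 1.795 mg/L.

S ≈ 1.80 mg/L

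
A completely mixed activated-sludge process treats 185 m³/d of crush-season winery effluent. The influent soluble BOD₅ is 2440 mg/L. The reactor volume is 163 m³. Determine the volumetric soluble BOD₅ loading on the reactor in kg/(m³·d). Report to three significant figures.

Applied soluble BOD₅ load per unit volume = Q·S₀/V = (185 × 2440/1000)/163.0 = 2.769 kg soluble BOD₅·m⁻³·d⁻¹.

L_v ≈ 2.77 kg soluble BOD₅/(m³·d)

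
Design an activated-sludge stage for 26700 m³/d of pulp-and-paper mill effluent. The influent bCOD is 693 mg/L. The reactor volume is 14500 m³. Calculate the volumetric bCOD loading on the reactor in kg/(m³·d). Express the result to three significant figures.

L_v = Q S₀ / V = 26700 × 693 × 10⁻³ / 14500 = 1.276 kg/(m³·d).

L_v ≈ 1.28 kg bCOD/(m³·d)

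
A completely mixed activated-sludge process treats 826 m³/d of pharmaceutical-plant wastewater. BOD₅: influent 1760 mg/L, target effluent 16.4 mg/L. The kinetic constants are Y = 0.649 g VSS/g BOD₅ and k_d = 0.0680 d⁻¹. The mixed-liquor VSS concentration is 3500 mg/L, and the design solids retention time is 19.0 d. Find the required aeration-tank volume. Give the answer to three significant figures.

Rearranging the biomass balance for a CMAS with decay, V = Y·Q·ΔS·θ_c / [X·(1+k_d θ_c)] = 0.649 × 826 × (1760 − 16.4) × 19.0 / [3500 × (1 + 0.0680 × 19.0)] = 1.78×10^7 / 8022 = 2214 m³.

V ≈ 2210 m³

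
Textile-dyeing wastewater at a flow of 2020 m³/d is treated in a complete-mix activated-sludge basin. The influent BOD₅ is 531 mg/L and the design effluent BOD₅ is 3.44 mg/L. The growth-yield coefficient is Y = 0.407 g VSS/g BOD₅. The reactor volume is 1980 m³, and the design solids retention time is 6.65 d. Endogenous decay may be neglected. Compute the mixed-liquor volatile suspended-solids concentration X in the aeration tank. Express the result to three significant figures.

X ≈ 1460 mg/L

From V·X = Y·Q·(S₀ − S)·θ_c (decay neglected): X = 0.407 × 2020 × (531 − 3.44) × 6.65 / 1980 = 1457 mg/L.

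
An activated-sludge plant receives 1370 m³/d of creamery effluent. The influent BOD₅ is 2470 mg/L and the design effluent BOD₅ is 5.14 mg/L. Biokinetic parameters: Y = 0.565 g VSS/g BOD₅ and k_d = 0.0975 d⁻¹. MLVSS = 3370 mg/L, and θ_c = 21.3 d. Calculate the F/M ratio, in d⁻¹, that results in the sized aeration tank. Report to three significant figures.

F/M ≈ 0.256 d⁻¹

Steady-state biomass mass balance: V·X·(1 + k_d·θ_c) = Y·Q·(S₀ − S)·θ_c, so V = 0.565 × 1370 × (2470 − 5.14) × 21.3 / [3370 × (1 + 0.0975 × 21.3)] = 4.06×10^7 / 10369 = 3919 m³.
Food-to-microorganism ratio F/M = Q S₀ / (V X) = 1370 × 2470 / (3919 × 3370) = 0.2562 d⁻¹.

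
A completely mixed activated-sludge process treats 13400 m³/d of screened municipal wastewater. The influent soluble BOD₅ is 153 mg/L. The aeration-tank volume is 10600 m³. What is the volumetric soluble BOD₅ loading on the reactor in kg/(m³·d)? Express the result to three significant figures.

L_v ≈ 0.193 kg soluble BOD₅/(m³·d)

Applied soluble BOD₅ load per unit volume = Q·S₀/V = (13400 × 153/1000)/10600 = 0.1934 kg soluble BOD₅·m⁻³·d⁻¹.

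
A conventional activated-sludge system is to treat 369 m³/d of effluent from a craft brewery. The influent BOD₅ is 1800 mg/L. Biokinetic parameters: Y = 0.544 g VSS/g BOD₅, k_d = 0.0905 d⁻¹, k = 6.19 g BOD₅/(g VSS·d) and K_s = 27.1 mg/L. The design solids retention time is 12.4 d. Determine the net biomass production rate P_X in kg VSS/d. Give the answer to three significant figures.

P_X ≈ 170 kg VSS/d

For a completely mixed reactor with recycle the Lawrence–McCarty relation gives S = K_s·(1 + k_d·θ_c) / [θ_c·(Y·k − k_d) − 1] = 27.1 × (1 + 0.0905 × 12.4) / [12.4 × (0.544 × 6.19 − 0.0905) − 1] = 57.51 / 39.63 = 1.451 mg/L.
Correct the yield for decay: Y_obs = Y/(1 + k_d θ_c) = 0.544 / (1 + 0.0905 × 12.4) = 0.544 / 2.122 = 0.2563.
Mass of BOD₅ removed per day: Q(S₀ − S) = 369 × 1799 g/m³ = 663.7 kg/d.
Net biomass production P_X = Y_obs × Q·(S₀ − S) = 0.2563 × 663.7 = 170.1 kg VSS/d.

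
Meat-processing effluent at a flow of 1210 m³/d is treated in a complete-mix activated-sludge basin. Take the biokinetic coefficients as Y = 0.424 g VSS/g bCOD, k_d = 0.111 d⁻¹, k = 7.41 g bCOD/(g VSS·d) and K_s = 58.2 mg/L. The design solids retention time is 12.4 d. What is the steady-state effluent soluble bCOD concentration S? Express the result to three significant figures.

From the Monod/SRT balance for a CMAS, S = K_s·(1+k_d θ_c)/[θ_c·(Y k − k_d) − 1] = 58.2 × (1 + 0.111 × 12.4) / [12.4 × (0.424 × 7.41 − 0.111) − 1] = 138.3 / 36.58 = 3.781 mg/L.

S ≈ 3.78 mg/L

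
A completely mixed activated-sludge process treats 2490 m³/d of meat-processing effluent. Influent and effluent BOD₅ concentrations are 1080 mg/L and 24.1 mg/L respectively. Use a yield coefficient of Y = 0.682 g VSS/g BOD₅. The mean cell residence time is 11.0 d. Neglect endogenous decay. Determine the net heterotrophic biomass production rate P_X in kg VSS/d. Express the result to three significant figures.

No decay correction is needed, so Y_obs = Y = 0.682.
Substrate removed = Q·(S₀ − S) = 2490 m³/d × (1080 − 24.1) g/m³ = 2.63×10^6 g/d = 2629 kg/d.
Biomass produced: P_X = Y_obs·Q·ΔS = 0.6820 × 2629 ≈ 1793 kg VSS/d.

P_X ≈ 1790 kg VSS/d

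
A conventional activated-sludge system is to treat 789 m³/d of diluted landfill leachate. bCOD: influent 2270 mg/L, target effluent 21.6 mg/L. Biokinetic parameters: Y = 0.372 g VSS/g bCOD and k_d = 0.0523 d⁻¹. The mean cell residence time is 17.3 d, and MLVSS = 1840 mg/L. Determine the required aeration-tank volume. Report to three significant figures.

V ≈ 3260 m³

Rearranging the biomass balance for a CMAS with decay, V = Y·Q·ΔS·θ_c / [X·(1+k_d θ_c)] = 0.372 × 789 × (2270 − 21.6) × 17.3 / [1840 × (1 + 0.0523 × 17.3)] = 1.14×10^7 / 3505 = 3257 m³.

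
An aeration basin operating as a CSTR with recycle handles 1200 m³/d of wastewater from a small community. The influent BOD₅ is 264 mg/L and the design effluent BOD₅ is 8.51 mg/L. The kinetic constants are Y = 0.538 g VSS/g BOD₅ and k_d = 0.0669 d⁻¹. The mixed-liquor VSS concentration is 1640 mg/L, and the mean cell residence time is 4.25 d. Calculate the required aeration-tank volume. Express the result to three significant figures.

V ≈ 333 m³

Steady-state biomass mass balance: V·X·(1 + k_d·θ_c) = Y·Q·(S₀ − S)·θ_c, so V = 0.538 × 1200 × (264 − 8.51) × 4.25 / [1640 × (1 + 0.0669 × 4.25)] = 7.01×10^5 / 2106 = 332.8 m³.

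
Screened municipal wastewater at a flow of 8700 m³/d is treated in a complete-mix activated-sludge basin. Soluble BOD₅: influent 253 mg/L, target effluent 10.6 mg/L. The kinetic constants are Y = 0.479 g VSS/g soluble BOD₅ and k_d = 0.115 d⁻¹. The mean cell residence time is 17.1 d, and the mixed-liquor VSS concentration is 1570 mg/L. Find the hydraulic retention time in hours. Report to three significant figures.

τ ≈ 10.2 h

Rearranging the biomass balance for a CMAS with decay, V = Y·Q·ΔS·θ_c / [X·(1+k_d θ_c)] = 0.479 × 8700 × (253 − 10.6) × 17.1 / [1570 × (1 + 0.115 × 17.1)] = 1.73×10^7 / 4657 = 3709 m³.
τ = V/Q = 3709/8700 = 0.4263 d, or 10.23 h.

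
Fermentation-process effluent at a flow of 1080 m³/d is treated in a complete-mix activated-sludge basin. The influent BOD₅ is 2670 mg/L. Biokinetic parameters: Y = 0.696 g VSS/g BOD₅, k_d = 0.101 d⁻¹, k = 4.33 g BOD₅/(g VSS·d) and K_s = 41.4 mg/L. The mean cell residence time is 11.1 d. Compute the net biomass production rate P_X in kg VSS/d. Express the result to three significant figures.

For a completely mixed reactor with recycle the Lawrence–McCarty relation gives S = K_s·(1 + k_d·θ_c) / [θ_c·(Y·k − k_d) − 1] = 41.4 × (1 + 0.101 × 11.1) / [11.1 × (0.696 × 4.33 − 0.101) − 1] = 87.81 / 31.33 = 2.803 mg/L.
The observed yield is Y_obs = Y/(1 + k_d·θ_c) = 0.696 / (1 + 0.101 × 11.1) = 0.696 / 2.121 = 0.3281 g VSS per g BOD₅ removed.
Substrate removed = Q·(S₀ − S) = 1080 m³/d × (2670 − 2.80) g/m³ = 2.88×10^6 g/d = 2881 kg/d.
Net biomass production P_X = Y_obs × Q·(S₀ − S) = 0.3281 × 2881 = 945.2 kg VSS/d.

P_X ≈ 945 kg VSS/d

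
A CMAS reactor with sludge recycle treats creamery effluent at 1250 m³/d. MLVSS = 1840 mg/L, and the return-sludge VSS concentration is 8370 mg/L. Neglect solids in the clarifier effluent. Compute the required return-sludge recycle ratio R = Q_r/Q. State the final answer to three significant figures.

R ≈ 0.282

R = Q_r/Q = X/(X_r − X) = 1840 / (8370 − 1840) = 0.2818.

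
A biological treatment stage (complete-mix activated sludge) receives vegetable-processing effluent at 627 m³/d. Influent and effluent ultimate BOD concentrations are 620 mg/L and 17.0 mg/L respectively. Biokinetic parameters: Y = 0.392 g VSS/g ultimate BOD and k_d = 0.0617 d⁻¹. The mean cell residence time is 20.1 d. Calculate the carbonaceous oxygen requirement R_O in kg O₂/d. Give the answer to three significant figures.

R_O ≈ 284 kg O₂/d

Correct the yield for decay: Y_obs = Y/(1 + k_d θ_c) = 0.392 / (1 + 0.0617 × 20.1) = 0.392 / 2.240 = 0.1750.
Q·(S₀ − S) = 627 × (620 − 17.0) × 10⁻³ = 378.1 kg/d removed.
Net sludge production P_X = 0.1750 × 378.1 = 66.16 kg VSS/d.
R_O = Q·(S₀ − S) − 1.42·P_X = 378.1 − 1.42 × 66.16 = 284.1 kg O₂/d.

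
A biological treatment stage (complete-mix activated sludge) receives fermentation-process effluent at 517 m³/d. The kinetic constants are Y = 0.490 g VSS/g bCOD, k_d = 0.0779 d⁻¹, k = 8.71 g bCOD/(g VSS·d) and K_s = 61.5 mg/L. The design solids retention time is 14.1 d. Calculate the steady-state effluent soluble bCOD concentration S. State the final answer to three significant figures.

From the Monod/SRT balance for a CMAS, S = K_s·(1+k_d θ_c)/[θ_c·(Y k − k_d) − 1] = 61.5 × (1 + 0.0779 × 14.1) / [14.1 × (0.490 × 8.71 − 0.0779) − 1] = 129.1 / 58.08 = 2.222 mg/L.

S ≈ 2.22 mg/L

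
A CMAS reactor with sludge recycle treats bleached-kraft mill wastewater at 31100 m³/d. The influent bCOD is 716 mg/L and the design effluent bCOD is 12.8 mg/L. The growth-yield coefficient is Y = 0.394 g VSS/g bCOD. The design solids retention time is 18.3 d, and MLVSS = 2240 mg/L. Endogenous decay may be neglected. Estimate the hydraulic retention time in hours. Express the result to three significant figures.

Biomass mass balance (decay neglected): V·X = Y·Q·(S₀ − S)·θ_c, so V = 0.394 × 31100 × (716 − 12.8) × 18.3 / 2240 = 70394 m³.
Hydraulic retention time τ = V/Q = 70394 / 31100 = 2.263 d = 54.32 h.

τ ≈ 54.3 h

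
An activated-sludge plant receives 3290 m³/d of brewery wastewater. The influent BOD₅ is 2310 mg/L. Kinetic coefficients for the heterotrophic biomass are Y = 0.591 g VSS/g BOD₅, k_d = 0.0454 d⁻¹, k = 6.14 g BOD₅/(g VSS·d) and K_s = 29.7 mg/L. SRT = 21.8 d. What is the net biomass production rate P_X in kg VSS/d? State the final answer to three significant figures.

P_X ≈ 2260 kg VSS/d

Effluent substrate depends only on kinetics and SRT: S = K_s(1 + k_d θ_c) / [θ_c(Yk − k_d) − 1] = 29.7 × (1 + 0.0454 × 21.8) / [21.8 × (0.591 × 6.14 − 0.0454) − 1] = 59.09 / 77.12 = 0.7663 mg/L.
Y_obs = Y / (1 + k_d θ_c) = 0.591 / (1 + 0.0454 × 21.8) = 0.591 / 1.990 = 0.2970.
ΔS = 2310 − 0.766 = 2309 mg/L, so the substrate removal rate is 3290 × 2309/1000 = 7597 kg BOD₅/d.
P_X = Y_obs · Q(S₀ − S) = 0.2970 × 7597 = 2257 kg VSS/d.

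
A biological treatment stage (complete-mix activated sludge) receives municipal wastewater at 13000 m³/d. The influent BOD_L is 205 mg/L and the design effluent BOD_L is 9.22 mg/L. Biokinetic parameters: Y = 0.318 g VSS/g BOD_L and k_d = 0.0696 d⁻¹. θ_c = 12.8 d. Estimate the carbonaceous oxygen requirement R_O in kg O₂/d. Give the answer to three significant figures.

The observed yield is Y_obs = Y/(1 + k_d·θ_c) = 0.318 / (1 + 0.0696 × 12.8) = 0.318 / 1.891 = 0.1682 g VSS per g BOD_L removed.
Substrate removed = Q·(S₀ − S) = 13000 m³/d × (205 − 9.22) g/m³ = 2.55×10^6 g/d = 2545 kg/d.
P_X = Y_obs·Q·(S₀ − S) = 0.1682 × 2545 = 428.0 kg VSS/d.
Carbonaceous O₂ demand = substrate oxidised − cell-mass equivalent = 2545 − 1.42 × 428.0 = 1937 kg O₂/d.

R_O ≈ 1940 kg O₂/d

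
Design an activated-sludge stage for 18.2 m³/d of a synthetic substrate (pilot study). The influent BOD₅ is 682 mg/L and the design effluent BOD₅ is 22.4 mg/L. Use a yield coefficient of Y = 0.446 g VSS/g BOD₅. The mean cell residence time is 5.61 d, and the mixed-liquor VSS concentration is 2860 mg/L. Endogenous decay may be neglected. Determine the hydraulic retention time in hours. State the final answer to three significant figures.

With k_d = 0 the design equation reduces to V = Y Q (S₀−S) θ_c / X = 0.446 × 18.2 × (682 − 22.4) × 5.61 / 2860 = 10.50 m³.
HRT = V/Q = 10.50 m³ / 18.2 m³·d⁻¹ = 0.5770 d × 24 = 13.85 h.

τ ≈ 13.8 h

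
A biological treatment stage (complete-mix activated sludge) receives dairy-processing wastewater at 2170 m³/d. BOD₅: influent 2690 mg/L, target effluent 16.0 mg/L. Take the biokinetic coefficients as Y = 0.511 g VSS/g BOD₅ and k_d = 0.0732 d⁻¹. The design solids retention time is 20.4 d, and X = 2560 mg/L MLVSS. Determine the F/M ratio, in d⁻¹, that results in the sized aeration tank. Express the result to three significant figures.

From the SRT design equation V = Y Q (S₀−S) θ_c / [X (1 + k_d θ_c)] = 0.511 × 2170 × (2690 − 16.0) × 20.4 / [2560 × (1 + 0.0732 × 20.4)] = 6.05×10^7 / 6383 = 9477 m³.
F/M = Q·S₀ / (V·X) = 2170 × 2690 / (9477 × 2560) = 0.2406 g BOD₅·(g VSS·d)⁻¹.

F/M ≈ 0.241 d⁻¹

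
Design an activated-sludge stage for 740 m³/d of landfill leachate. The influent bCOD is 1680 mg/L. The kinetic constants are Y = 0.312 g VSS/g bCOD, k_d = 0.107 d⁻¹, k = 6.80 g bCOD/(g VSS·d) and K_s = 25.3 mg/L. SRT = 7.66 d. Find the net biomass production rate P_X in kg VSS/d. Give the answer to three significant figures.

For a completely mixed reactor with recycle the Lawrence–McCarty relation gives S = K_s·(1 + k_d·θ_c) / [θ_c·(Y·k − k_d) − 1] = 25.3 × (1 + 0.107 × 7.66) / [7.66 × (0.312 × 6.80 − 0.107) − 1] = 46.04 / 14.43 = 3.190 mg/L.
The observed yield is Y_obs = Y/(1 + k_d·θ_c) = 0.312 / (1 + 0.107 × 7.66) = 0.312 / 1.820 = 0.1715 g VSS per g bCOD removed.
Substrate removed = Q·(S₀ − S) = 740 m³/d × (1680 − 3.19) g/m³ = 1.24×10^6 g/d = 1241 kg/d.
Net biomass production P_X = Y_obs × Q·(S₀ − S) = 0.1715 × 1241 = 212.8 kg VSS/d.

P_X ≈ 213 kg VSS/d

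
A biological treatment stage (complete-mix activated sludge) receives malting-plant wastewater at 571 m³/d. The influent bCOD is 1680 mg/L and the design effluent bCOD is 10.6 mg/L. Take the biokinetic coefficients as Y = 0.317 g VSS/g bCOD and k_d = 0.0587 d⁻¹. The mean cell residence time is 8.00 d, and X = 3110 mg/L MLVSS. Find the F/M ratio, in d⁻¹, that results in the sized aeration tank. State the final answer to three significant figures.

F/M ≈ 0.583 d⁻¹

Rearranging the biomass balance for a CMAS with decay, V = Y·Q·ΔS·θ_c / [X·(1+k_d θ_c)] = 0.317 × 571 × (1680 − 10.6) × 8.00 / [3110 × (1 + 0.0587 × 8.00)] = 2.42×10^6 / 4570 = 528.9 m³.
F/M = applied load / biomass = Q·S₀/(V·X) = 571 × 1680 / (528.9 × 3110) = 0.5832 d⁻¹.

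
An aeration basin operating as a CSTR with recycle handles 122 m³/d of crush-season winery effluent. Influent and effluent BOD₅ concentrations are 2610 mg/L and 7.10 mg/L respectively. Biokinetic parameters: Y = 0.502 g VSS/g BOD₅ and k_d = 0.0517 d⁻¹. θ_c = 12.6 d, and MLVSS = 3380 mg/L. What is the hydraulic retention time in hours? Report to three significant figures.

τ ≈ 70.8 h

From the SRT design equation V = Y Q (S₀−S) θ_c / [X (1 + k_d θ_c)] = 0.502 × 122 × (2610 − 7.10) × 12.6 / [3380 × (1 + 0.0517 × 12.6)] = 2.01×10^6 / 5582 = 359.8 m³.
Hydraulic retention time τ = V/Q = 359.8 / 122 = 2.950 d = 70.79 h.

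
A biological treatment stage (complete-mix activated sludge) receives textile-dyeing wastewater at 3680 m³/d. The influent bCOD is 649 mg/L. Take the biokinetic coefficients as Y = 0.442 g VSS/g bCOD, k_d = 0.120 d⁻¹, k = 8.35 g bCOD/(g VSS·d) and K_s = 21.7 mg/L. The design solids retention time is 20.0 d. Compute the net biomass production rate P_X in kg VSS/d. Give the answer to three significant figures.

From the Monod/SRT balance for a CMAS, S = K_s·(1+k_d θ_c)/[θ_c·(Y k − k_d) − 1] = 21.7 × (1 + 0.120 × 20.0) / [20.0 × (0.442 × 8.35 − 0.120) − 1] = 73.78 / 70.41 = 1.048 mg/L.
Observed yield with endogenous decay: Y_obs = Y / (1 + k_d·θ_c) = 0.442 / (1 + 0.120 × 20.0) = 0.442 / 3.400 = 0.1300 g VSS/g bCOD.
Q·(S₀ − S) = 3680 × (649 − 1.05) × 10⁻³ = 2384 kg/d removed.
Biomass produced: P_X = Y_obs·Q·ΔS = 0.1300 × 2384 ≈ 310.0 kg VSS/d.

P_X ≈ 310 kg VSS/d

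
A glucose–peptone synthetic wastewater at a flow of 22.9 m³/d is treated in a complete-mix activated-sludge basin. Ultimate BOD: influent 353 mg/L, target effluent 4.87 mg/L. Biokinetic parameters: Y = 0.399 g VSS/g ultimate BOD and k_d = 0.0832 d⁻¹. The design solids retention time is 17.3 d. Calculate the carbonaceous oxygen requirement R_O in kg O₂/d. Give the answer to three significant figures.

R_O ≈ 6.12 kg O₂/d

The observed yield is Y_obs = Y/(1 + k_d·θ_c) = 0.399 / (1 + 0.0832 × 17.3) = 0.399 / 2.439 = 0.1636 g VSS per g ultimate BOD removed.
Q·(S₀ − S) = 22.9 × (353 − 4.87) × 10⁻³ = 7.972 kg/d removed.
Biomass synthesised: P_X = Y_obs × 7.972 = 1.304 kg VSS/d.
Carbonaceous O₂ demand = substrate oxidised − cell-mass equivalent = 7.972 − 1.42 × 1.304 = 6.121 kg O₂/d.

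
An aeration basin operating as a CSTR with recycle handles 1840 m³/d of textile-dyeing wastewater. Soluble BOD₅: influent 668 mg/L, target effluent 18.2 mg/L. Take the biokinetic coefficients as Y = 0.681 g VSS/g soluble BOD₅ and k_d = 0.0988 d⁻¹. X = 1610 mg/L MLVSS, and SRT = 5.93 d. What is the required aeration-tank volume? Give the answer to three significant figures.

V ≈ 1890 m³

From the SRT design equation V = Y Q (S₀−S) θ_c / [X (1 + k_d θ_c)] = 0.681 × 1840 × (668 − 18.2) × 5.93 / [1610 × (1 + 0.0988 × 5.93)] = 4.83×10^6 / 2553 = 1891 m³.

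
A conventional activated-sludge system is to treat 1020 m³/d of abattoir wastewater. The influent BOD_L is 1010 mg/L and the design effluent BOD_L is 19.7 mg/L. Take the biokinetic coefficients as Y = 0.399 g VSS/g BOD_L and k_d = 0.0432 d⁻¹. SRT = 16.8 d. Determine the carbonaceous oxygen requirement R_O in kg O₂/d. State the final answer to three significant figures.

Correct the yield for decay: Y_obs = Y/(1 + k_d θ_c) = 0.399 / (1 + 0.0432 × 16.8) = 0.399 / 1.726 = 0.2312.
Q·(S₀ − S) = 1020 × (1010 − 19.7) × 10⁻³ = 1010 kg/d removed.
Net sludge production P_X = 0.2312 × 1010 = 233.5 kg VSS/d.
R_O = Q·ΔS − 1.42 P_X = 1010 − 331.6 = 678.5 kg O₂/d.

R_O ≈ 678 kg O₂/d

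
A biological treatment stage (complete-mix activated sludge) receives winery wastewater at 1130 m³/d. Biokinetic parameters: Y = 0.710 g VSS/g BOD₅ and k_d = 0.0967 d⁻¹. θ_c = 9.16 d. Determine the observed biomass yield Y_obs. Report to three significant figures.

Correct the yield for decay: Y_obs = Y/(1 + k_d θ_c) = 0.710 / (1 + 0.0967 × 9.16) = 0.710 / 1.886 = 0.3765.

Y_obs ≈ 0.377 g VSS/g BOD₅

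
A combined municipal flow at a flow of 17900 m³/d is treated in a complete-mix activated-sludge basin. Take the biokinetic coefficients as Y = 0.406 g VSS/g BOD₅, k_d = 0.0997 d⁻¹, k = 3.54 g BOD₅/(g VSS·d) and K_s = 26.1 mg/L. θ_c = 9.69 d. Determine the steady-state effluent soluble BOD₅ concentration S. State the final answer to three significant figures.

From the Monod/SRT balance for a CMAS, S = K_s·(1+k_d θ_c)/[θ_c·(Y k − k_d) − 1] = 26.1 × (1 + 0.0997 × 9.69) / [9.69 × (0.406 × 3.54 − 0.0997) − 1] = 51.32 / 11.96 = 4.290 mg/L.

S ≈ 4.29 mg/L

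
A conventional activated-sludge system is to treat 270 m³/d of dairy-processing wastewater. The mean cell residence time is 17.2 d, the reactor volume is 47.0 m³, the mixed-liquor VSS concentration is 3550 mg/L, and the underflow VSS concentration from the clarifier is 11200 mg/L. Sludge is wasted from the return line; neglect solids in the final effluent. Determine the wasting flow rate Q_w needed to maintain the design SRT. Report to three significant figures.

Q_w ≈ 0.866 m³/d

Q_w = (V·X)/(θ_c X_r) = 47.00 × 3550 / (17.2 × 11200) = 0.8661 m³/d.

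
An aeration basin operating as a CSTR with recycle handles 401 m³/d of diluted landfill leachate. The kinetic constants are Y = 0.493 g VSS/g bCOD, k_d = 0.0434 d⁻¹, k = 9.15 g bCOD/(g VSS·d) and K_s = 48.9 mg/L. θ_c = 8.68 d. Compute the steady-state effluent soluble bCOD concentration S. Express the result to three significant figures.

From the Monod/SRT balance for a CMAS, S = K_s·(1+k_d θ_c)/[θ_c·(Y k − k_d) − 1] = 48.9 × (1 + 0.0434 × 8.68) / [8.68 × (0.493 × 9.15 − 0.0434) − 1] = 67.32 / 37.78 = 1.782 mg/L.

S ≈ 1.78 mg/L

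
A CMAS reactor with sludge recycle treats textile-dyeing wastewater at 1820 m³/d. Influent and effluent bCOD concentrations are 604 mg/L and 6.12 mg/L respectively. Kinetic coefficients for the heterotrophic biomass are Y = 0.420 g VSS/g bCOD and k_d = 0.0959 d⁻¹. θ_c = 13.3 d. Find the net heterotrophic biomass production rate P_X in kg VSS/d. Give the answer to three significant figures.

The observed yield is Y_obs = Y/(1 + k_d·θ_c) = 0.420 / (1 + 0.0959 × 13.3) = 0.420 / 2.275 = 0.1846 g VSS per g bCOD removed.
Mass of bCOD removed per day: Q(S₀ − S) = 1820 × 597.9 g/m³ = 1088 kg/d.
Net biomass production P_X = Y_obs × Q·(S₀ − S) = 0.1846 × 1088 = 200.8 kg VSS/d.

P_X ≈ 201 kg VSS/d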